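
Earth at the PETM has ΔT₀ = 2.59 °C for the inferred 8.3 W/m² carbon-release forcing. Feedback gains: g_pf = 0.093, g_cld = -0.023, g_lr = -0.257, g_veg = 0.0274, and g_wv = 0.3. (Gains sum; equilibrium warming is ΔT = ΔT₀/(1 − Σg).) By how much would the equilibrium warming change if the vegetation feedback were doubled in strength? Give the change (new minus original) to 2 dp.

Original: g = 0.1404, ΔT = 2.59/(1−0.1404) = 3.0130 °C.
With doubled vegetation: g' = 0.1678, ΔT' = 2.59/(1−0.1678) = 3.1122 °C.
Change = 3.1122 − 3.0130 = 0.10 °C.

0.10 °C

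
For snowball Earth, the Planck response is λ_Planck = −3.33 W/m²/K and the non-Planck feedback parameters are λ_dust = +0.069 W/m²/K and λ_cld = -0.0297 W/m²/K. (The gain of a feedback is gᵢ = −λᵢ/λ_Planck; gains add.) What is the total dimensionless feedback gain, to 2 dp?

Convert to gains: g_dust = 0.069/3.33 = 0.02072; g_cld = -0.0297/3.33 = -0.008919.
Total gain g = 0.011801.

0.01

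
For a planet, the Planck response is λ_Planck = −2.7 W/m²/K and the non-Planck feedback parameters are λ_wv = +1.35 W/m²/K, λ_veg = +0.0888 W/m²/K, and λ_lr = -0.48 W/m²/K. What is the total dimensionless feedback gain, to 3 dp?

0.355

Convert to gains: g_wv = 1.35/2.7 = 0.5; g_veg = 0.0888/2.7 = 0.03289; g_lr = -0.48/2.7 = -0.1778.
Total gain g = 0.35509.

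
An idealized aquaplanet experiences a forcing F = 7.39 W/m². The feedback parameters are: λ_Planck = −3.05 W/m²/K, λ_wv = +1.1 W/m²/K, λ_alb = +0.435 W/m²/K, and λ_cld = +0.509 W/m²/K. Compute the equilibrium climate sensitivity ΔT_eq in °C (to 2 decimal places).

7.35 °C

Net feedback parameter λ = (−3.05) + (+1.1) + (+0.435) + (+0.509) = -1.006 W/m²/K.
ΔT = −F/λ = −7.39/(-1.006) = 7.35 °C.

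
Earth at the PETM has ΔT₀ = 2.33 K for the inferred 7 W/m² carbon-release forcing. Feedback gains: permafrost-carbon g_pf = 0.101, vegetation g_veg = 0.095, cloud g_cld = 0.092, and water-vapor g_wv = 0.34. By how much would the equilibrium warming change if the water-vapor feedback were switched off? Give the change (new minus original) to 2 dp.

-2.99 K

Original: g = 0.628, ΔT = 2.33/(1−0.628) = 6.2634 K.
Without water-vapor: g' = 0.288, ΔT' = 2.33/(1−0.288) = 3.2725 K.
Change = 3.2725 − 6.2634 = -2.99 K.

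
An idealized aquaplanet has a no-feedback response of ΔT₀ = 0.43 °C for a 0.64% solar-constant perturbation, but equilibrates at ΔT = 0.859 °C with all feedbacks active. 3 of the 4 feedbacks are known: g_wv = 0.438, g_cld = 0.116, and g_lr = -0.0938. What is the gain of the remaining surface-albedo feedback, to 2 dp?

Amplification A = ΔT/ΔT₀ = 0.859/0.43 = 1.998.
Total gain g = 1 − 1/A = 1 − 1/1.998 = 0.4995.
Known gains sum to 0.438 + 0.116 − 0.0938 = 0.4602.
g_alb = 0.4995 − 0.4602 = 0.04.

0.04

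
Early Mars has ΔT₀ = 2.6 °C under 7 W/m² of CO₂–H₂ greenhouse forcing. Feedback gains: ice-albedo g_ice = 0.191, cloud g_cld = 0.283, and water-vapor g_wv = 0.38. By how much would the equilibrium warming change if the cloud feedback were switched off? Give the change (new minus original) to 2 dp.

Original: g = 0.854, ΔT = 2.6/(1−0.854) = 17.8082 °C.
Without cloud: g' = 0.571, ΔT' = 2.6/(1−0.571) = 6.0606 °C.
Change = 6.0606 − 17.8082 = -11.75 °C.

-11.75 °C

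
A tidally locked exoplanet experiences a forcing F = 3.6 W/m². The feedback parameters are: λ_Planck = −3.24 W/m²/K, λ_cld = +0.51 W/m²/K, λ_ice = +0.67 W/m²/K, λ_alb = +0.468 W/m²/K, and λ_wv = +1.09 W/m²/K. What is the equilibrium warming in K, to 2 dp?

Net feedback parameter λ = (−3.24) + (+0.51) + (+0.67) + (+0.468) + (+1.09) = -0.502 W/m²/K.
ΔT = −F/λ = −3.6/(-0.502) = 7.17 K.

7.17 K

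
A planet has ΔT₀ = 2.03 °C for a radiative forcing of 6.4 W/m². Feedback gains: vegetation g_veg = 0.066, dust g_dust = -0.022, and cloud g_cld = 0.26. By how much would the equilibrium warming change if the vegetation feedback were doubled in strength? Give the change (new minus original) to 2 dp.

Original: g = 0.304, ΔT = 2.03/(1−0.304) = 2.9167 °C.
With doubled vegetation: g' = 0.37, ΔT' = 2.03/(1−0.37) = 3.2222 °C.
Change = 3.2222 − 2.9167 = 0.31 °C.

0.31 °C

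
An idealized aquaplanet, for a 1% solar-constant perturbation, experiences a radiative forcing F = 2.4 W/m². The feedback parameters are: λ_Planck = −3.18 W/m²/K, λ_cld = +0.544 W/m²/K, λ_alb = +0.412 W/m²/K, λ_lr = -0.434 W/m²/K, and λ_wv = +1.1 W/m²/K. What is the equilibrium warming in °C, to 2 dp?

1.54 °C

Net feedback parameter λ = (−3.18) + (+0.544) + (+0.412) + (-0.434) + (+1.1) = -1.558 W/m²/K.
ΔT = −F/λ = −2.4/(-1.558) = 1.54 °C.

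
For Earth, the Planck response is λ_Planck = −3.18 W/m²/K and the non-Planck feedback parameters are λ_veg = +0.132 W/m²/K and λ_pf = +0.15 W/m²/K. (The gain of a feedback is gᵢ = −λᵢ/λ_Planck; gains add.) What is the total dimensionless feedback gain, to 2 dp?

Convert to gains: g_veg = 0.132/3.18 = 0.04151; g_pf = 0.15/3.18 = 0.04717.
Total gain g = 0.08868.

0.09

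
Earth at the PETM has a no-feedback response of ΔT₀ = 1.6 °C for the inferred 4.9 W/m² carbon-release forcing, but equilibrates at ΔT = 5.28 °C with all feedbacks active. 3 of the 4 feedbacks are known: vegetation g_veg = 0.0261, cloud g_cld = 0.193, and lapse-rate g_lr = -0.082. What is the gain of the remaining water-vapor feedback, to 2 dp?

0.56

Amplification A = ΔT/ΔT₀ = 5.28/1.6 = 3.3.
Total gain g = 1 − 1/A = 1 − 1/3.3 = 0.697.
Known gains sum to 0.0261 + 0.193 − 0.082 = 0.1371.
g_wv = 0.697 − 0.1371 = 0.56.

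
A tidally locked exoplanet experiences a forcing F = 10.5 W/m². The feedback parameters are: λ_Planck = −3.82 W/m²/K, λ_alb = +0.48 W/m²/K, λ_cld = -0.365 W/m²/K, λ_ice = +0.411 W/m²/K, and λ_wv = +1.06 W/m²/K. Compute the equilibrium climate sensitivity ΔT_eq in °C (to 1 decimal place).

4.7 °C

Net feedback parameter λ = (−3.82) + (+0.48) + (-0.365) + (+0.411) + (+1.06) = -2.234 W/m²/K.
ΔT = −F/λ = −10.5/(-2.234) = 4.7 °C.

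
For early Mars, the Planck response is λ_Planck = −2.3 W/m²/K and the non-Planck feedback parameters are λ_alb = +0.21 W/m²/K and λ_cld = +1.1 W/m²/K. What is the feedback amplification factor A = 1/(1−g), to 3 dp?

2.323

Convert to gains: g_alb = 0.21/2.3 = 0.0913; g_cld = 1.1/2.3 = 0.4783.
Total gain g = 0.5696.
A = 1/(1 − 0.5696) = 2.323.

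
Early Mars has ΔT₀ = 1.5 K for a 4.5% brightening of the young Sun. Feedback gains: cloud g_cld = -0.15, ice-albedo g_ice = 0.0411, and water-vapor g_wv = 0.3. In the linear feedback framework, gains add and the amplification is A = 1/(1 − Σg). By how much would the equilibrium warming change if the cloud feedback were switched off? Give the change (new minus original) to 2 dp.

Original: g = 0.1911, ΔT = 1.5/(1−0.1911) = 1.8544 K.
Without cloud: g' = 0.3411, ΔT' = 1.5/(1−0.3411) = 2.2765 K.
Change = 2.2765 − 1.8544 = 0.42 K.

0.42 K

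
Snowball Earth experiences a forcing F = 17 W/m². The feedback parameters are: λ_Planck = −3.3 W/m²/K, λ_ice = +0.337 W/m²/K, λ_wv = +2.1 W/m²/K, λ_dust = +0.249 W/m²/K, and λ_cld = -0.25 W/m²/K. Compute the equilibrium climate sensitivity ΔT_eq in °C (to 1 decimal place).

19.7 °C

Net feedback parameter λ = (−3.3) + (+0.337) + (+2.1) + (+0.249) + (-0.25) = -0.864 W/m²/K.
ΔT = −F/λ = −17/(-0.864) = 19.7 °C.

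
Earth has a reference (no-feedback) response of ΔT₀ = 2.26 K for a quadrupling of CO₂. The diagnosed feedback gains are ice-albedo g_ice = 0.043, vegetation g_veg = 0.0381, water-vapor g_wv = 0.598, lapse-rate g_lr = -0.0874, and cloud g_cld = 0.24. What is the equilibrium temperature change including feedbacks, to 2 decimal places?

Total gain g = 0.043 + 0.0381 + 0.598 − 0.0874 + 0.24 = 0.8317.
Amplification A = 1/(1 − 0.8317) = 5.942.
ΔT = 2.26 × 5.942 = 13.43 K.

13.43 K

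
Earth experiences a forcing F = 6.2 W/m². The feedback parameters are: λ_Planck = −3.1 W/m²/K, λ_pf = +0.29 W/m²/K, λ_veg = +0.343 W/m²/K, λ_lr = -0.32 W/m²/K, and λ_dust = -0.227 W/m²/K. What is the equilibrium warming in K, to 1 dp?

2.1 K

Net feedback parameter λ = (−3.1) + (+0.29) + (+0.343) + (-0.32) + (-0.227) = -3.014 W/m²/K.
ΔT = −F/λ = −6.2/(-3.014) = 2.1 K.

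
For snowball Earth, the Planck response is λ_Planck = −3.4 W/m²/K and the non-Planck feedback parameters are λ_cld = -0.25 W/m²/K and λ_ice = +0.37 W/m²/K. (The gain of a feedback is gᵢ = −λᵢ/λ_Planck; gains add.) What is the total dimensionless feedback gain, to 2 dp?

0.04

Convert to gains: g_cld = -0.25/3.4 = -0.07353; g_ice = 0.37/3.4 = 0.1088.
Total gain g = 0.03527.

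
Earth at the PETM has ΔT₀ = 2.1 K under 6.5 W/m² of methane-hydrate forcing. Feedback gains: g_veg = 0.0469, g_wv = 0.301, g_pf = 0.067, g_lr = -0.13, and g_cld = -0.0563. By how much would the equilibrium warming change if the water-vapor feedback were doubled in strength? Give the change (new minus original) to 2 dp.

Original: g = 0.2286, ΔT = 2.1/(1−0.2286) = 2.7223 K.
With doubled water-vapor: g' = 0.5296, ΔT' = 2.1/(1−0.5296) = 4.4643 K.
Change = 4.4643 − 2.7223 = 1.74 K.

1.74 K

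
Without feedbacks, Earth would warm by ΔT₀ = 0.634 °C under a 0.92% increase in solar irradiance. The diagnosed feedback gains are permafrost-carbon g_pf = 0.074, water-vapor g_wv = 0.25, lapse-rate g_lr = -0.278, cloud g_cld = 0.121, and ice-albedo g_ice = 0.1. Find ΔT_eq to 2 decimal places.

Total gain g = 0.074 + 0.25 − 0.278 + 0.121 + 0.1 = 0.267.
Amplification A = 1/(1 − 0.267) = 1.364.
ΔT = 0.634 × 1.364 = 0.86 °C.

0.86 °C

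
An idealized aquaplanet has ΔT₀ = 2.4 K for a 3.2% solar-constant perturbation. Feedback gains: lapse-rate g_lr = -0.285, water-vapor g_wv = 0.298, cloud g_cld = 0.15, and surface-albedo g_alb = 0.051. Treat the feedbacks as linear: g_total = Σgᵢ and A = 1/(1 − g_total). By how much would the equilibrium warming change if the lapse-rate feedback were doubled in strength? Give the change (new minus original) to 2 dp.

-0.81 K

Original: g = 0.214, ΔT = 2.4/(1−0.214) = 3.0534 K.
With doubled lapse-rate: g' = -0.071, ΔT' = 2.4/(1+0.071) = 2.2409 K.
Change = 2.2409 − 3.0534 = -0.81 K.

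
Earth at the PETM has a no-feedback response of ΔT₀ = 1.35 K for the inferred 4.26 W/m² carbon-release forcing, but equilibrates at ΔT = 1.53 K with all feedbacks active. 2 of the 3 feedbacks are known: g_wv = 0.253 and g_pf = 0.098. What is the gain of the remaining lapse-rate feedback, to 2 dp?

-0.23

Amplification A = ΔT/ΔT₀ = 1.53/1.35 = 1.133.
Total gain g = 1 − 1/A = 1 − 1/1.133 = 0.1174.
Known gains sum to 0.253 + 0.098 = 0.351.
g_lr = 0.1174 − 0.351 = -0.23.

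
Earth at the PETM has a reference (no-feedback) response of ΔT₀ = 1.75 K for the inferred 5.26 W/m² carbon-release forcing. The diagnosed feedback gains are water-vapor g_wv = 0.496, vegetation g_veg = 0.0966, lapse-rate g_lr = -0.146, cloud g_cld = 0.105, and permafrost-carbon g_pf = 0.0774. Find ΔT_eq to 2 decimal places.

4.72 K

Total gain g = 0.496 + 0.0966 − 0.146 + 0.105 + 0.0774 = 0.629.
Amplification A = 1/(1 − 0.629) = 2.695.
ΔT = 1.75 × 2.695 = 4.72 K.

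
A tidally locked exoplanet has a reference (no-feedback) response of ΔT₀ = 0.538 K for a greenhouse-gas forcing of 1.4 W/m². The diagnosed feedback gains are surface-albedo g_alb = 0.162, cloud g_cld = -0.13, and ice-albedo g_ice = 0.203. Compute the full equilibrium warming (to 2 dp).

0.70 K

Total gain g = 0.162 − 0.13 + 0.203 = 0.235.
Amplification A = 1/(1 − 0.235) = 1.307.
ΔT = 0.538 × 1.307 = 0.70 K.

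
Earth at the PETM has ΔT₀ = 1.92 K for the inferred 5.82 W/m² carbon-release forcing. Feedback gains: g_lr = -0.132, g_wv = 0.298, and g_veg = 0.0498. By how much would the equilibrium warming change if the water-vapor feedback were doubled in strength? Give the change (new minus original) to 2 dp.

Original: g = 0.2158, ΔT = 1.92/(1−0.2158) = 2.4484 K.
With doubled water-vapor: g' = 0.5138, ΔT' = 1.92/(1−0.5138) = 3.9490 K.
Change = 3.9490 − 2.4484 = 1.50 K.

1.50 K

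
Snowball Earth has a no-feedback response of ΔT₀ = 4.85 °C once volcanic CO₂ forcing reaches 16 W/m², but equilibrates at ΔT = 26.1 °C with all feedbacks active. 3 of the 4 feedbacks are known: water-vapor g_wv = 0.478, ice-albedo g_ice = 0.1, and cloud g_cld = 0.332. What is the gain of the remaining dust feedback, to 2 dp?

-0.10

Amplification A = ΔT/ΔT₀ = 26.1/4.85 = 5.381.
Total gain g = 1 − 1/A = 1 − 1/5.381 = 0.8142.
Known gains sum to 0.478 + 0.1 + 0.332 = 0.91.
g_dust = 0.8142 − 0.91 = -0.10.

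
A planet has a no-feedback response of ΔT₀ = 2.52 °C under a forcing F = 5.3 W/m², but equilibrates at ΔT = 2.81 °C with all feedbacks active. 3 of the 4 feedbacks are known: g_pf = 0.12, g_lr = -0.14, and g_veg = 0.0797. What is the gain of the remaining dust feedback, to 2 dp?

0.04

Amplification A = ΔT/ΔT₀ = 2.81/2.52 = 1.115.
Total gain g = 1 − 1/A = 1 − 1/1.115 = 0.1031.
Known gains sum to 0.12 − 0.14 + 0.0797 = 0.0597.
g_dust = 0.1031 − 0.0597 = 0.04.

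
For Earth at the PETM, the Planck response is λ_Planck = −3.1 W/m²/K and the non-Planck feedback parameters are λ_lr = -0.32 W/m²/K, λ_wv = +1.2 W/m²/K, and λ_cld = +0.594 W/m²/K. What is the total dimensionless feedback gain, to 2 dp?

0.48

Convert to gains: g_lr = -0.32/3.1 = -0.1032; g_wv = 1.2/3.1 = 0.3871; g_cld = 0.594/3.1 = 0.1916.
Total gain g = 0.4755.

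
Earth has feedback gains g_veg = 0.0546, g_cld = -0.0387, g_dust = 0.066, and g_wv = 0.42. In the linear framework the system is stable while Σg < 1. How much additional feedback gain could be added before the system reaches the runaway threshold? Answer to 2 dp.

Current total gain = 0.0546 − 0.0387 + 0.066 + 0.42 = 0.5019.
Margin to runaway = 1 − 0.5019 = 0.50.

0.50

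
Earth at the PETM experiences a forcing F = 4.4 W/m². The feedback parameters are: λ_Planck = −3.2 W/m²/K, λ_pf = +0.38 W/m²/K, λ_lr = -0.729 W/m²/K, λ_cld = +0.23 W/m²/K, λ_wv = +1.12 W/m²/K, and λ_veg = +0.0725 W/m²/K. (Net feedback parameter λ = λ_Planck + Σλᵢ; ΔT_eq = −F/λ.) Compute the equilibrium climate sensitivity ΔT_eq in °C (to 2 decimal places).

Net feedback parameter λ = (−3.2) + (+0.38) + (-0.729) + (+0.23) + (+1.12) + (+0.0725) = -2.1265 W/m²/K.
ΔT = −F/λ = −4.4/(-2.1265) = 2.07 °C.

2.07 °C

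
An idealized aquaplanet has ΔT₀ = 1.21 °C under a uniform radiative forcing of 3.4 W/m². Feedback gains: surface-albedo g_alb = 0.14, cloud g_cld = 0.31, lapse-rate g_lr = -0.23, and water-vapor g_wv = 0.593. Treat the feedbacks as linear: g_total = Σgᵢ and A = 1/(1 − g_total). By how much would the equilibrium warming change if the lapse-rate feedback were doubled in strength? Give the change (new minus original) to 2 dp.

Original: g = 0.813, ΔT = 1.21/(1−0.813) = 6.4706 °C.
With doubled lapse-rate: g' = 0.583, ΔT' = 1.21/(1−0.583) = 2.9017 °C.
Change = 2.9017 − 6.4706 = -3.57 °C.

-3.57 °C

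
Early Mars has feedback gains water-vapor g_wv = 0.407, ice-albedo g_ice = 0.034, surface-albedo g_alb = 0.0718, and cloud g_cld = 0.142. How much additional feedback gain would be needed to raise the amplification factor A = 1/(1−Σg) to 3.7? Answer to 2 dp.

0.07

Current total gain = 0.6548.
Target gain for A = 3.7: g* = 1 − 1/3.7 = 0.7297.
Additional gain needed = 0.7297 − 0.6548 = 0.07.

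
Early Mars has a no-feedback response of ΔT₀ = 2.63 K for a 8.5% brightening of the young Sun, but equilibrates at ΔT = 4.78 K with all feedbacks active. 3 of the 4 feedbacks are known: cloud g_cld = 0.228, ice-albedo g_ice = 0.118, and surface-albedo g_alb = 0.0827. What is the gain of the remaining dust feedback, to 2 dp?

Amplification A = ΔT/ΔT₀ = 4.78/2.63 = 1.817.
Total gain g = 1 − 1/A = 1 − 1/1.817 = 0.4496.
Known gains sum to 0.228 + 0.118 + 0.0827 = 0.4287.
g_dust = 0.4496 − 0.4287 = 0.02.

0.02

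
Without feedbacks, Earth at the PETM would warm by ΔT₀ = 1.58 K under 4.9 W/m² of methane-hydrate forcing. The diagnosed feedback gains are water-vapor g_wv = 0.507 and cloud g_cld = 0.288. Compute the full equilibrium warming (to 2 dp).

Total gain g = 0.507 + 0.288 = 0.795.
Amplification A = 1/(1 − 0.795) = 4.878.
ΔT = 1.58 × 4.878 = 7.71 K.

7.71 K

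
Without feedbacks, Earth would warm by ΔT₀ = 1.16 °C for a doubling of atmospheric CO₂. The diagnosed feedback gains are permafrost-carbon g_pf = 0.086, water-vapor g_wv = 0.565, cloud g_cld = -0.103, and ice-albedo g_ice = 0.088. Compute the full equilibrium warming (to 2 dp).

3.19 °C

Total gain g = 0.086 + 0.565 − 0.103 + 0.088 = 0.636.
Amplification A = 1/(1 − 0.636) = 2.747.
ΔT = 1.16 × 2.747 = 3.19 °C.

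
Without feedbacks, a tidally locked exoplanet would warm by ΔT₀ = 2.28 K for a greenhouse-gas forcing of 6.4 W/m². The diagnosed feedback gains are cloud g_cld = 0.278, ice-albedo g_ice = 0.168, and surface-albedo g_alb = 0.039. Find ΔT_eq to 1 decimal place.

Total gain g = 0.278 + 0.168 + 0.039 = 0.485.
Amplification A = 1/(1 − 0.485) = 1.942.
ΔT = 2.28 × 1.942 = 4.4 K.

4.4 K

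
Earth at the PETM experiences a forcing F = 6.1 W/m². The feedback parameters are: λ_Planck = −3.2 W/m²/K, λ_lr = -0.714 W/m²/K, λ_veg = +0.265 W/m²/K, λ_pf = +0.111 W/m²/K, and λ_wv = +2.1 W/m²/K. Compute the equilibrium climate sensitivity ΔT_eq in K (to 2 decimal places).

4.24 K

Net feedback parameter λ = (−3.2) + (-0.714) + (+0.265) + (+0.111) + (+2.1) = -1.438 W/m²/K.
ΔT = −F/λ = −6.1/(-1.438) = 4.24 K.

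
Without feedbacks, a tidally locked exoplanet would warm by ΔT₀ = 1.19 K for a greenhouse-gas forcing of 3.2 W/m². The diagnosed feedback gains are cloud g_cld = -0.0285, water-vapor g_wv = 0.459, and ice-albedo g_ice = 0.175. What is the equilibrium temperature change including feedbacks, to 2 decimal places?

Total gain g = -0.0285 + 0.459 + 0.175 = 0.6055.
Amplification A = 1/(1 − 0.6055) = 2.535.
ΔT = 1.19 × 2.535 = 3.02 K.

3.02 K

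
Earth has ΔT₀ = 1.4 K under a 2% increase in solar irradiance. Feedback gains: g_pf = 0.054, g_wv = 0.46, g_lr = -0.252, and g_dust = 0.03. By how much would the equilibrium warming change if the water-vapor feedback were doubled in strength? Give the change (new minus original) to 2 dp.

Original: g = 0.292, ΔT = 1.4/(1−0.292) = 1.9774 K.
With doubled water-vapor: g' = 0.752, ΔT' = 1.4/(1−0.752) = 5.6452 K.
Change = 5.6452 − 1.9774 = 3.67 K.

3.67 K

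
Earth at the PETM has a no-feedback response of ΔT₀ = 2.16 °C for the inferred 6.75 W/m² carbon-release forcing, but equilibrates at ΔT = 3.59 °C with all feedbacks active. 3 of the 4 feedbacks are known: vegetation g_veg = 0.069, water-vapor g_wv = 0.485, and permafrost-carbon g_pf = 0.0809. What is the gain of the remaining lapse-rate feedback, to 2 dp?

Amplification A = ΔT/ΔT₀ = 3.59/2.16 = 1.662.
Total gain g = 1 − 1/A = 1 − 1/1.662 = 0.3983.
Known gains sum to 0.069 + 0.485 + 0.0809 = 0.6349.
g_lr = 0.3983 − 0.6349 = -0.24.

-0.24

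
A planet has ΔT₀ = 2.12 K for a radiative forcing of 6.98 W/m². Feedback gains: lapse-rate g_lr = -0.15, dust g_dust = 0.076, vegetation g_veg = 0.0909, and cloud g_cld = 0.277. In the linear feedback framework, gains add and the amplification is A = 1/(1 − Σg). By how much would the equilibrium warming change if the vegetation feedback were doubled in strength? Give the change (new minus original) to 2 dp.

0.44 K

Original: g = 0.2939, ΔT = 2.12/(1−0.2939) = 3.0024 K.
With doubled vegetation: g' = 0.3848, ΔT' = 2.12/(1−0.3848) = 3.4460 K.
Change = 3.4460 − 3.0024 = 0.44 K.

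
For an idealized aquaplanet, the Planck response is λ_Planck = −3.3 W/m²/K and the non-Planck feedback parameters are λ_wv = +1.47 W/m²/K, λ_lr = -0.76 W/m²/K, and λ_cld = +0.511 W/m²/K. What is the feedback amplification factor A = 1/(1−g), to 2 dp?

Convert to gains: g_wv = 1.47/3.3 = 0.4455; g_lr = -0.76/3.3 = -0.2303; g_cld = 0.511/3.3 = 0.1548.
Total gain g = 0.37.
A = 1/(1 − 0.37) = 1.59.

1.59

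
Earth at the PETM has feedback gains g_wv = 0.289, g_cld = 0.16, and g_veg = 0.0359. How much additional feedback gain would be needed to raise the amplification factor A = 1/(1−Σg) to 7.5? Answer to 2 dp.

Current total gain = 0.4849.
Target gain for A = 7.5: g* = 1 − 1/7.5 = 0.8667.
Additional gain needed = 0.8667 − 0.4849 = 0.38.

0.38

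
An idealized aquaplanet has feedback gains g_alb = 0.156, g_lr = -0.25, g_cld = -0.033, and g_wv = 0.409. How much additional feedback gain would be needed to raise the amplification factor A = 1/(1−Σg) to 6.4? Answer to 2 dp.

0.56

Current total gain = 0.282.
Target gain for A = 6.4: g* = 1 − 1/6.4 = 0.8438.
Additional gain needed = 0.8438 − 0.282 = 0.56.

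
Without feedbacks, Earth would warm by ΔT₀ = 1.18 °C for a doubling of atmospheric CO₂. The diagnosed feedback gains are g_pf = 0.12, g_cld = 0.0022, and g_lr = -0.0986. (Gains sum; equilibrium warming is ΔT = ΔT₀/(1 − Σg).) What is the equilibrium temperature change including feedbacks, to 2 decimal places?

1.21 °C

Total gain g = 0.12 + 0.0022 − 0.0986 = 0.0236.
Amplification A = 1/(1 − 0.0236) = 1.024.
ΔT = 1.18 × 1.024 = 1.21 °C.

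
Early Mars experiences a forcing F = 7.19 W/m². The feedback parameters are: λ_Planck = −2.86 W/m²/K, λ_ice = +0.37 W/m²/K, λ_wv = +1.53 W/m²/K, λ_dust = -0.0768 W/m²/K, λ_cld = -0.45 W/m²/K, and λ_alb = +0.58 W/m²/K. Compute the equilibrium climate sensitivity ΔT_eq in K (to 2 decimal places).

7.93 K

Net feedback parameter λ = (−2.86) + (+0.37) + (+1.53) + (-0.0768) + (-0.45) + (+0.58) = -0.9068 W/m²/K.
ΔT = −F/λ = −7.19/(-0.9068) = 7.93 K.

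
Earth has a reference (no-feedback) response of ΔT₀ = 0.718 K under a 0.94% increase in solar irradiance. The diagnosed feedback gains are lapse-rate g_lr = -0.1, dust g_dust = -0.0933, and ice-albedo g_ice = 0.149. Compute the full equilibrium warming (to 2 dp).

0.69 K

Total gain g = -0.1 − 0.0933 + 0.149 = -0.0443.
Amplification A = 1/(1 + 0.0443) = 0.9576.
ΔT = 0.718 × 0.9576 = 0.69 K.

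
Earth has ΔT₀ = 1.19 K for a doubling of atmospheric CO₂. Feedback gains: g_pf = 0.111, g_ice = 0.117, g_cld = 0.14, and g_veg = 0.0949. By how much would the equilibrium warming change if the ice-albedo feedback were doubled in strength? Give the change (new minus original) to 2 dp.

Original: g = 0.4629, ΔT = 1.19/(1−0.4629) = 2.2156 K.
With doubled ice-albedo: g' = 0.5799, ΔT' = 1.19/(1−0.5799) = 2.8327 K.
Change = 2.8327 − 2.2156 = 0.62 K.

0.62 K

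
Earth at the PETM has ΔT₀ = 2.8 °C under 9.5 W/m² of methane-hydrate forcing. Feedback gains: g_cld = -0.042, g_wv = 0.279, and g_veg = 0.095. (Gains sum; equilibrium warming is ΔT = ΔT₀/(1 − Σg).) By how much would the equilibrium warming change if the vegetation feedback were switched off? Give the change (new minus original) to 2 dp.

-0.52 °C

Original: g = 0.332, ΔT = 2.8/(1−0.332) = 4.1916 °C.
Without vegetation: g' = 0.237, ΔT' = 2.8/(1−0.237) = 3.6697 °C.
Change = 3.6697 − 4.1916 = -0.52 °C.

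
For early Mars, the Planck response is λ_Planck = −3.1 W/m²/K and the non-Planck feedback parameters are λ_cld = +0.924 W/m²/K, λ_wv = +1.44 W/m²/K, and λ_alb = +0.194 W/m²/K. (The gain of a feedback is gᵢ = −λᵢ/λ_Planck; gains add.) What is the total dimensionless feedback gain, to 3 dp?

0.825

Convert to gains: g_cld = 0.924/3.1 = 0.2981; g_wv = 1.44/3.1 = 0.4645; g_alb = 0.194/3.1 = 0.06258.
Total gain g = 0.82518.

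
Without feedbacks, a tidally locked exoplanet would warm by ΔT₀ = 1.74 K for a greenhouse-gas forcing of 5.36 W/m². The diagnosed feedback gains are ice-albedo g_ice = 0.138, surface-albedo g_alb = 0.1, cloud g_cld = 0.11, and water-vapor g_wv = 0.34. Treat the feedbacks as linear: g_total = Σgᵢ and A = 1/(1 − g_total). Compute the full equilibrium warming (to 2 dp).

5.58 K

Total gain g = 0.138 + 0.1 + 0.11 + 0.34 = 0.688.
Amplification A = 1/(1 − 0.688) = 3.205.
ΔT = 1.74 × 3.205 = 5.58 K.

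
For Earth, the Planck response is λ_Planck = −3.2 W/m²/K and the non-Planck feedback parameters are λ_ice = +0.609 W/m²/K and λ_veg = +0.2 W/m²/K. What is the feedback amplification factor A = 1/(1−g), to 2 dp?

1.34

Convert to gains: g_ice = 0.609/3.2 = 0.1903; g_veg = 0.2/3.2 = 0.0625.
Total gain g = 0.2528.
A = 1/(1 − 0.2528) = 1.34.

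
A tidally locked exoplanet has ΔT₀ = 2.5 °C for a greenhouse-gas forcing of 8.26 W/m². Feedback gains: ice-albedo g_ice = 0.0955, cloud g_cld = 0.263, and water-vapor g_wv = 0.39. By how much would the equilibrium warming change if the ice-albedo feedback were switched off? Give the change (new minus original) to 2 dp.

Original: g = 0.7485, ΔT = 2.5/(1−0.7485) = 9.9404 °C.
Without ice-albedo: g' = 0.653, ΔT' = 2.5/(1−0.653) = 7.2046 °C.
Change = 7.2046 − 9.9404 = -2.74 °C.

-2.74 °C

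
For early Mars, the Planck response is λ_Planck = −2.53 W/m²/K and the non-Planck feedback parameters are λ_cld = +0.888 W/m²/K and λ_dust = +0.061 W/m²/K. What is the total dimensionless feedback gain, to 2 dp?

0.38

Convert to gains: g_cld = 0.888/2.53 = 0.351; g_dust = 0.061/2.53 = 0.02411.
Total gain g = 0.37511.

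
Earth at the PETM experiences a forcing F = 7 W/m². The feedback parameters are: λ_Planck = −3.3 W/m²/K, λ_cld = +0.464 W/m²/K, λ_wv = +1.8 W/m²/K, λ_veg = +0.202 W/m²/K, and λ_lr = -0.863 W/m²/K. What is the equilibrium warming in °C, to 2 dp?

Net feedback parameter λ = (−3.3) + (+0.464) + (+1.8) + (+0.202) + (-0.863) = -1.697 W/m²/K.
ΔT = −F/λ = −7/(-1.697) = 4.12 °C.

4.12 °C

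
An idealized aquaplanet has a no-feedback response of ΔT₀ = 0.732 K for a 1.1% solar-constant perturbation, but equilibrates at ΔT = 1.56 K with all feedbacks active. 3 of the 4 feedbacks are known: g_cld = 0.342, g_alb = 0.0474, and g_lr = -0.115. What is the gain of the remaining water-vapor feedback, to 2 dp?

Amplification A = ΔT/ΔT₀ = 1.56/0.732 = 2.131.
Total gain g = 1 − 1/A = 1 − 1/2.131 = 0.5307.
Known gains sum to 0.342 + 0.0474 − 0.115 = 0.2744.
g_wv = 0.5307 − 0.2744 = 0.26.

0.26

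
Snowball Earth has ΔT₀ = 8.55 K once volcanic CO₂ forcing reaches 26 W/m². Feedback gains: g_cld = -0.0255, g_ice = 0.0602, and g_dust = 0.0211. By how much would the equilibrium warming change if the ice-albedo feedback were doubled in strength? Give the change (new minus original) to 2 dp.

0.62 K

Original: g = 0.0558, ΔT = 8.55/(1−0.0558) = 9.0553 K.
With doubled ice-albedo: g' = 0.116, ΔT' = 8.55/(1−0.116) = 9.6719 K.
Change = 9.6719 − 9.0553 = 0.62 K.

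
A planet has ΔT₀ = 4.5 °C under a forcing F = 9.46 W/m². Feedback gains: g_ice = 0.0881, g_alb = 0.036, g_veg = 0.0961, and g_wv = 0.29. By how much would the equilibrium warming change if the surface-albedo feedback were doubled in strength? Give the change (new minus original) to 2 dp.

0.73 °C

Original: g = 0.5102, ΔT = 4.5/(1−0.5102) = 9.1874 °C.
With doubled surface-albedo: g' = 0.5462, ΔT' = 4.5/(1−0.5462) = 9.9163 °C.
Change = 9.9163 − 9.1874 = 0.73 °C.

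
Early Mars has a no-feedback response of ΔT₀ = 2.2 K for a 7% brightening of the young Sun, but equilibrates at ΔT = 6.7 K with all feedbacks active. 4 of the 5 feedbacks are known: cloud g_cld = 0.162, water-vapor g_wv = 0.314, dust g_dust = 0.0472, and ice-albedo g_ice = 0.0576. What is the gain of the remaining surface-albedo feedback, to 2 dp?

0.09

Amplification A = ΔT/ΔT₀ = 6.7/2.2 = 3.045.
Total gain g = 1 − 1/A = 1 − 1/3.045 = 0.6716.
Known gains sum to 0.162 + 0.314 + 0.0472 + 0.0576 = 0.5808.
g_alb = 0.6716 − 0.5808 = 0.09.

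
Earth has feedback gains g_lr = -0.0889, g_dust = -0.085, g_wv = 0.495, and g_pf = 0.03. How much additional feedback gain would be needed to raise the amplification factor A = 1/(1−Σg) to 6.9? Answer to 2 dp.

Current total gain = 0.3511.
Target gain for A = 6.9: g* = 1 − 1/6.9 = 0.8551.
Additional gain needed = 0.8551 − 0.3511 = 0.50.

0.50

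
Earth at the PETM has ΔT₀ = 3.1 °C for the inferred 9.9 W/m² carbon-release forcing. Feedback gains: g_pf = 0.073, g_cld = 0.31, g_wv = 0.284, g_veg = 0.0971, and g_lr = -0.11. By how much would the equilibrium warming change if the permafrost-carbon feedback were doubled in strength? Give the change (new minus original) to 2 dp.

2.40 °C

Original: g = 0.6541, ΔT = 3.1/(1−0.6541) = 8.9621 °C.
With doubled permafrost-carbon: g' = 0.7271, ΔT' = 3.1/(1−0.7271) = 11.3595 °C.
Change = 11.3595 − 8.9621 = 2.40 °C.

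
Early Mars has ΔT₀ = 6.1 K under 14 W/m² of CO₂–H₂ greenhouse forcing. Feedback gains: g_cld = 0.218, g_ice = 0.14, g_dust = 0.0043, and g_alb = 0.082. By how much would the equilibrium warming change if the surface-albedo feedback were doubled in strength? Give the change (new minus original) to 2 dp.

1.90 K

Original: g = 0.4443, ΔT = 6.1/(1−0.4443) = 10.9771 K.
With doubled surface-albedo: g' = 0.5263, ΔT' = 6.1/(1−0.5263) = 12.8773 K.
Change = 12.8773 − 10.9771 = 1.90 K.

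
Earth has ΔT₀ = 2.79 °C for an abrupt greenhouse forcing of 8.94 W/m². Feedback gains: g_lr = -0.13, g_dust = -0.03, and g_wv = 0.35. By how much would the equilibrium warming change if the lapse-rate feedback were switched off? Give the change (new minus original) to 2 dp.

Original: g = 0.19, ΔT = 2.79/(1−0.19) = 3.4444 °C.
Without lapse-rate: g' = 0.32, ΔT' = 2.79/(1−0.32) = 4.1029 °C.
Change = 4.1029 − 3.4444 = 0.66 °C.

0.66 °C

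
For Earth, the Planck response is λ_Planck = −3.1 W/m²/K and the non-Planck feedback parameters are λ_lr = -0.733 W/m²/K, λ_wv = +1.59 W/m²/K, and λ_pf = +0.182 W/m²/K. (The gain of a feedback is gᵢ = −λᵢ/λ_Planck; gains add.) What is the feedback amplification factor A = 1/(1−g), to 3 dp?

1.504

Convert to gains: g_lr = -0.733/3.1 = -0.2365; g_wv = 1.59/3.1 = 0.5129; g_pf = 0.182/3.1 = 0.05871.
Total gain g = 0.33511.
A = 1/(1 − 0.33511) = 1.504.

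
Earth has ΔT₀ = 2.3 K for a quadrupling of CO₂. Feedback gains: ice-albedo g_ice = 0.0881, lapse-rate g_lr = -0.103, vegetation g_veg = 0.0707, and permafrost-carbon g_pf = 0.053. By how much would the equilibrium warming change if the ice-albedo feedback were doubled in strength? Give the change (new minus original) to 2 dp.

0.28 K

Original: g = 0.1088, ΔT = 2.3/(1−0.1088) = 2.5808 K.
With doubled ice-albedo: g' = 0.1969, ΔT' = 2.3/(1−0.1969) = 2.8639 K.
Change = 2.8639 − 2.5808 = 0.28 K.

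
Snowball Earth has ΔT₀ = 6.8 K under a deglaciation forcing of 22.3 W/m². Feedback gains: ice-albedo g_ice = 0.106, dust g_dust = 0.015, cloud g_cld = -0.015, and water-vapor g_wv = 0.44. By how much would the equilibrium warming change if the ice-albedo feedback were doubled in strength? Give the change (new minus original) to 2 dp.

Original: g = 0.546, ΔT = 6.8/(1−0.546) = 14.9780 K.
With doubled ice-albedo: g' = 0.652, ΔT' = 6.8/(1−0.652) = 19.5402 K.
Change = 19.5402 − 14.9780 = 4.56 K.

4.56 K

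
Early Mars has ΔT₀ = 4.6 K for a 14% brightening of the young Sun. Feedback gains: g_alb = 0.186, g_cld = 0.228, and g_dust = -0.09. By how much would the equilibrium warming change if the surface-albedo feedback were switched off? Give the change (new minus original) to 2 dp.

Original: g = 0.324, ΔT = 4.6/(1−0.324) = 6.8047 K.
Without surface-albedo: g' = 0.138, ΔT' = 4.6/(1−0.138) = 5.3364 K.
Change = 5.3364 − 6.8047 = -1.47 K.

-1.47 K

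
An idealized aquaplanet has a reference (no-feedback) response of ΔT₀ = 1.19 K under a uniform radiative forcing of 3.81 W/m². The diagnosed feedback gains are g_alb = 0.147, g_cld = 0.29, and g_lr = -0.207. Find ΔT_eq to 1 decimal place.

1.5 K

Total gain g = 0.147 + 0.29 − 0.207 = 0.23.
Amplification A = 1/(1 − 0.23) = 1.299.
ΔT = 1.19 × 1.299 = 1.5 K.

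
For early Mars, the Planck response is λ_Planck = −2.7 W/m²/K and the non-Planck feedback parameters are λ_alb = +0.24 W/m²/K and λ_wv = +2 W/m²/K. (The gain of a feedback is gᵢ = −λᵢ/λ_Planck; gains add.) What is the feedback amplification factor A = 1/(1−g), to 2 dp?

Convert to gains: g_alb = 0.24/2.7 = 0.08889; g_wv = 2/2.7 = 0.7407.
Total gain g = 0.82959.
A = 1/(1 − 0.82959) = 5.87.

5.87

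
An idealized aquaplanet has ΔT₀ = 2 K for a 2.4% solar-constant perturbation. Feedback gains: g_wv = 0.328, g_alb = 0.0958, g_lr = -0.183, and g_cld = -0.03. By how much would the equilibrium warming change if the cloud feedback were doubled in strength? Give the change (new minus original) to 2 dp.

-0.09 K

Original: g = 0.2108, ΔT = 2/(1−0.2108) = 2.5342 K.
With doubled cloud: g' = 0.1808, ΔT' = 2/(1−0.1808) = 2.4414 K.
Change = 2.4414 − 2.5342 = -0.09 K.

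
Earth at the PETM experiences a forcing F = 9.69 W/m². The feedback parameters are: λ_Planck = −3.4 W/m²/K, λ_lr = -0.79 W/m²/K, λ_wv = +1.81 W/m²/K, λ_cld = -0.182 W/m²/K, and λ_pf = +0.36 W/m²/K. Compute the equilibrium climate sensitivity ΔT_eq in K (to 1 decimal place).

4.4 K

Net feedback parameter λ = (−3.4) + (-0.79) + (+1.81) + (-0.182) + (+0.36) = -2.202 W/m²/K.
ΔT = −F/λ = −9.69/(-2.202) = 4.4 K.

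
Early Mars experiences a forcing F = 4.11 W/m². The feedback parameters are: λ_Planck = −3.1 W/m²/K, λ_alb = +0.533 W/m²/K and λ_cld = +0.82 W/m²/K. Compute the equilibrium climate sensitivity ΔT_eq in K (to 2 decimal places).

2.35 K

Net feedback parameter λ = (−3.1) + (+0.533) + (+0.82) = -1.747 W/m²/K.
ΔT = −F/λ = −4.11/(-1.747) = 2.35 K.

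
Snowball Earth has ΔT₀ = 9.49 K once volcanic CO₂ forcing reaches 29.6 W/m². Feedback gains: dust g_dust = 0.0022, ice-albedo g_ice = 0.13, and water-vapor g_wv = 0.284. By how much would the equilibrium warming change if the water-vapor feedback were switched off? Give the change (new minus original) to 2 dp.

-5.32 K

Original: g = 0.4162, ΔT = 9.49/(1−0.4162) = 16.2556 K.
Without water-vapor: g' = 0.1322, ΔT' = 9.49/(1−0.1322) = 10.9357 K.
Change = 10.9357 − 16.2556 = -5.32 K.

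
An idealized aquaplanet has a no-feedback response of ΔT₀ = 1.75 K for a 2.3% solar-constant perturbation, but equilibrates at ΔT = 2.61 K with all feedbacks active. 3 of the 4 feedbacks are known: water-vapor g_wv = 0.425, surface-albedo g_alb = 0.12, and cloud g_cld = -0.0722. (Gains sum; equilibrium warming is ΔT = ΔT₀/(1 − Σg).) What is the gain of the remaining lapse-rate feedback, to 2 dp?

Amplification A = ΔT/ΔT₀ = 2.61/1.75 = 1.491.
Total gain g = 1 − 1/A = 1 − 1/1.491 = 0.3293.
Known gains sum to 0.425 + 0.12 − 0.0722 = 0.4728.
g_lr = 0.3293 − 0.4728 = -0.14.

-0.14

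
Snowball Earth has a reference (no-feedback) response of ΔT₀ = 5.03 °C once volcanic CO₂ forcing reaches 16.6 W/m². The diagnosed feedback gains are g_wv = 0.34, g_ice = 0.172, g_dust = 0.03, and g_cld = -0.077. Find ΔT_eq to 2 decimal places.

Total gain g = 0.34 + 0.172 + 0.03 − 0.077 = 0.465.
Amplification A = 1/(1 − 0.465) = 1.869.
ΔT = 5.03 × 1.869 = 9.40 °C.

9.40 °C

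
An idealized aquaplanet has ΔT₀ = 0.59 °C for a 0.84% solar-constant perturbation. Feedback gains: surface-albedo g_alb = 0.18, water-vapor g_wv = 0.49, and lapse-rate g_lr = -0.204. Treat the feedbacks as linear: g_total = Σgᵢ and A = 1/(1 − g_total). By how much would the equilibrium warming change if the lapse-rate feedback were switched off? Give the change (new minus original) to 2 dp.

0.68 °C

Original: g = 0.466, ΔT = 0.59/(1−0.466) = 1.1049 °C.
Without lapse-rate: g' = 0.67, ΔT' = 0.59/(1−0.67) = 1.7879 °C.
Change = 1.7879 − 1.1049 = 0.68 °C.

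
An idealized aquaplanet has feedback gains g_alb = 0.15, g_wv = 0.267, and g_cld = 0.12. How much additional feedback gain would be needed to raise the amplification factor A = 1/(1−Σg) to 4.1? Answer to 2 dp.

Current total gain = 0.537.
Target gain for A = 4.1: g* = 1 − 1/4.1 = 0.7561.
Additional gain needed = 0.7561 − 0.537 = 0.22.

0.22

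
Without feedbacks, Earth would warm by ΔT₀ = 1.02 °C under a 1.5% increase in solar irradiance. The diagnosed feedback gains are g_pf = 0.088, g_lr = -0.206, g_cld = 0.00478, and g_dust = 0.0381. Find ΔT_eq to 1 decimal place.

0.9 °C

Total gain g = 0.088 − 0.206 + 0.00478 + 0.0381 = -0.07512.
Amplification A = 1/(1 + 0.07512) = 0.9301.
ΔT = 1.02 × 0.9301 = 0.9 °C.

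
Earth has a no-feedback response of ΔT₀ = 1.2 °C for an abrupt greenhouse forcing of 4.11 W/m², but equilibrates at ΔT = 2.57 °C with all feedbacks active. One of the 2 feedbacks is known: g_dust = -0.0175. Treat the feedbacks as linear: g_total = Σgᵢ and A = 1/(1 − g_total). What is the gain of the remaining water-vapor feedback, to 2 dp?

Amplification A = ΔT/ΔT₀ = 2.57/1.2 = 2.142.
Total gain g = 1 − 1/A = 1 − 1/2.142 = 0.5331.
The known gain is -0.0175.
g_wv = 0.5331 + 0.0175 = 0.55.

0.55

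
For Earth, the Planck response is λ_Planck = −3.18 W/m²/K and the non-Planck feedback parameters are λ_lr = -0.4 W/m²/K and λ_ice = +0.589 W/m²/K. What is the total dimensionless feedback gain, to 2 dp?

0.06

Convert to gains: g_lr = -0.4/3.18 = -0.1258; g_ice = 0.589/3.18 = 0.1852.
Total gain g = 0.0594.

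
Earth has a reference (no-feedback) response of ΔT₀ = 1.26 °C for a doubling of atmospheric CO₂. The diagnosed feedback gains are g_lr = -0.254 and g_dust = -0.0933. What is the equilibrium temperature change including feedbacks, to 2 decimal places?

Total gain g = -0.254 − 0.0933 = -0.3473.
Amplification A = 1/(1 + 0.3473) = 0.7422.
ΔT = 1.26 × 0.7422 = 0.94 °C.

0.94 °C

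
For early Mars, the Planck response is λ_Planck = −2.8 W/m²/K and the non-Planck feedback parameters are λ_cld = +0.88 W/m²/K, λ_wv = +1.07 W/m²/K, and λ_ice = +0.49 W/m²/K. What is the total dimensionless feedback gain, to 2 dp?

0.87

Convert to gains: g_cld = 0.88/2.8 = 0.3143; g_wv = 1.07/2.8 = 0.3821; g_ice = 0.49/2.8 = 0.175.
Total gain g = 0.8714.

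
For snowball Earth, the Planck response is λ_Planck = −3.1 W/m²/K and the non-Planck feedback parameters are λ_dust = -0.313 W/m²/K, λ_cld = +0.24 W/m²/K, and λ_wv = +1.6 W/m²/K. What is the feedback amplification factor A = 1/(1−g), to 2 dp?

Convert to gains: g_dust = -0.313/3.1 = -0.101; g_cld = 0.24/3.1 = 0.07742; g_wv = 1.6/3.1 = 0.5161.
Total gain g = 0.49252.
A = 1/(1 − 0.49252) = 1.97.

1.97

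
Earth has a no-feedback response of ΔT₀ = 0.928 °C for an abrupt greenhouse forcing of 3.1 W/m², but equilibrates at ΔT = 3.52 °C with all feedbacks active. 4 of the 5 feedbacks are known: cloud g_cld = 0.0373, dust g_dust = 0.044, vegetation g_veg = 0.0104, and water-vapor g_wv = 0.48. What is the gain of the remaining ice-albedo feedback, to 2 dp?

0.16

Amplification A = ΔT/ΔT₀ = 3.52/0.928 = 3.793.
Total gain g = 1 − 1/A = 1 − 1/3.793 = 0.7364.
Known gains sum to 0.0373 + 0.044 + 0.0104 + 0.48 = 0.5717.
g_ice = 0.7364 − 0.5717 = 0.16.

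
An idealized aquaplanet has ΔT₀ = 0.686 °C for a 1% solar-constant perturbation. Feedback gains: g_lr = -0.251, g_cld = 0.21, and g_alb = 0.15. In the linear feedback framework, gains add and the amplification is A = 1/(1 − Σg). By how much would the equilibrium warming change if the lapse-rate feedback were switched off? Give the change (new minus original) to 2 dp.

Original: g = 0.109, ΔT = 0.686/(1−0.109) = 0.7699 °C.
Without lapse-rate: g' = 0.36, ΔT' = 0.686/(1−0.36) = 1.0719 °C.
Change = 1.0719 − 0.7699 = 0.30 °C.

0.30 °C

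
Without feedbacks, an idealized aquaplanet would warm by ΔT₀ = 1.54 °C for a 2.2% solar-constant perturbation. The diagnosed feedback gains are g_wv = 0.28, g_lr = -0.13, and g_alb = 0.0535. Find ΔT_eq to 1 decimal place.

1.9 °C

Total gain g = 0.28 − 0.13 + 0.0535 = 0.2035.
Amplification A = 1/(1 − 0.2035) = 1.255.
ΔT = 1.54 × 1.255 = 1.9 °C.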